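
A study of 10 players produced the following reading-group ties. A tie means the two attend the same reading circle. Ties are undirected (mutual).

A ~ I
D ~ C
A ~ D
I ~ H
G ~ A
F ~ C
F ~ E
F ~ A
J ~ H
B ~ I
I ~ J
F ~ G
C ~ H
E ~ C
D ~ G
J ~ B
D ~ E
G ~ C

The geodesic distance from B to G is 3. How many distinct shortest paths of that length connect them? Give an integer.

1

The shortest distance is 3, and the only length-3 path is B–I–A–G. So there is exactly 1 shortest path.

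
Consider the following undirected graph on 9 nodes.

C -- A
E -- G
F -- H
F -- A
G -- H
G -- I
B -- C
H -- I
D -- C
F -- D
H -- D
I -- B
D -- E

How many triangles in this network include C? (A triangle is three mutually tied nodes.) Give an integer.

C's neighbors are A, B, and D, but none of them are tied to each other, so no triangle contains C.

0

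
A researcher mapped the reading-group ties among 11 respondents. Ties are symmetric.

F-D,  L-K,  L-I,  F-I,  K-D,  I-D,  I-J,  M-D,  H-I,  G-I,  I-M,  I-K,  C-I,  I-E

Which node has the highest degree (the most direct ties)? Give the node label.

I

Degrees — C:1, D:4, E:1, F:2, G:1, H:1, I:10, J:1, K:3, L:2, M:2.
The maximum is 10, attained only by I.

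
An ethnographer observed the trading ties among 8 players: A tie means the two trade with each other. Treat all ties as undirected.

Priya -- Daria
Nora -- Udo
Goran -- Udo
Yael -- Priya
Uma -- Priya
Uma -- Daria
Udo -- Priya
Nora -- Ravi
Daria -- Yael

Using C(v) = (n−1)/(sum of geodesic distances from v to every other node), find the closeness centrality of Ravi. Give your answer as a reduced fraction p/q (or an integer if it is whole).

1/3

Distances from Ravi: Daria:4, Goran:3, Nora:1, Priya:3, Udo:2, Uma:4, Yael:4. Sum = 21.
n = 8, so closeness = 7/21 = 1/3.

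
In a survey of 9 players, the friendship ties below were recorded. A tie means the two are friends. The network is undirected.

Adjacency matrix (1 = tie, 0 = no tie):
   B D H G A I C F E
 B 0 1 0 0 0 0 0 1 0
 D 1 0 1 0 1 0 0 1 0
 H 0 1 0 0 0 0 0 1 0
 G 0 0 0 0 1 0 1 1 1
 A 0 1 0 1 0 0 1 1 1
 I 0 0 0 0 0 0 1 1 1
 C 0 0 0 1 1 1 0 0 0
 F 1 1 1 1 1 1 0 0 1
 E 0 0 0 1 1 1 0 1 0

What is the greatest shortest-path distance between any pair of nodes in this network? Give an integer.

3

Eccentricity of each node (its greatest distance to any other): A:2, B:3, C:3, D:2, E:2, F:2, G:2, H:3, I:2.
The maximum eccentricity is 3, realized for instance by the pair B–C via B – F – G – C. So the diameter is 3.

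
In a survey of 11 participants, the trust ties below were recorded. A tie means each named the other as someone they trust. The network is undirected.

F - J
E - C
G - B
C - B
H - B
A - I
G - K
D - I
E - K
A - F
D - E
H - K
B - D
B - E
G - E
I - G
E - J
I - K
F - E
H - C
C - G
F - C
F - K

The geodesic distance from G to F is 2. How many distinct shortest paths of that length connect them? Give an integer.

3

The shortest distance is 2. The length-2 paths are: G–C–F; G–K–F; G–E–F.
That gives 3 distinct shortest paths.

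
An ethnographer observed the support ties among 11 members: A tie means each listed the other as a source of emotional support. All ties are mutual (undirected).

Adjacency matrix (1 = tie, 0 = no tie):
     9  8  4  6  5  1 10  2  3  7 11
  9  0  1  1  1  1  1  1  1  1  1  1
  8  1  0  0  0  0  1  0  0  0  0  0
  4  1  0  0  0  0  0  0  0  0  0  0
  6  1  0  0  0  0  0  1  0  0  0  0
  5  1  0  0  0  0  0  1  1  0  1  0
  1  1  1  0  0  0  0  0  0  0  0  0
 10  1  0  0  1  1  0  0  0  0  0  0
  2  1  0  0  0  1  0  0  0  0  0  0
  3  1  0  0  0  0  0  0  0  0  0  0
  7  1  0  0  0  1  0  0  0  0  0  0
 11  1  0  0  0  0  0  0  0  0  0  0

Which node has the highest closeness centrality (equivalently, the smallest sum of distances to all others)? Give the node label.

9

Farness (sum of distances to all others) for each node — 1:18, 2:18, 3:19, 4:19, 5:16, 6:18, 7:18, 8:18, 9:10, 10:17, 11:19.
The smallest farness is 10, for 9, so 9 has the highest closeness.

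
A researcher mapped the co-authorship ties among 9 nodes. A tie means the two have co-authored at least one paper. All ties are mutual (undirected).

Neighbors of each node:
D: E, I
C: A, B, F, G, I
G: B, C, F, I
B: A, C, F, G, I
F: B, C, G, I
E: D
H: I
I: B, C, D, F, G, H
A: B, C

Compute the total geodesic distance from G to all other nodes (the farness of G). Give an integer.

13

Distances from G: A:2, B:1, C:1, D:2, E:3, F:1, H:2, I:1.
Sum = 2 + 1 + 1 + 2 + 3 + 1 + 2 + 1 = 13.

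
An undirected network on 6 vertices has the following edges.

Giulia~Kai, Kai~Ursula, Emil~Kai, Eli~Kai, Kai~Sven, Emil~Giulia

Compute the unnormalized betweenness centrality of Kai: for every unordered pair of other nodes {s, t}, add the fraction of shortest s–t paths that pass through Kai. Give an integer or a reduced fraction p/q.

9

Pairs whose geodesics pass through Kai — Giulia–Sven: 1; Giulia–Eli: 1; Giulia–Ursula: 1; Sven–Eli: 1; Sven–Ursula: 1; Sven–Emil: 1; Eli–Ursula: 1; Eli–Emil: 1; Ursula–Emil: 1.
All other pairs contribute 0.
Summing the contributions gives betweenness(Kai) = 9.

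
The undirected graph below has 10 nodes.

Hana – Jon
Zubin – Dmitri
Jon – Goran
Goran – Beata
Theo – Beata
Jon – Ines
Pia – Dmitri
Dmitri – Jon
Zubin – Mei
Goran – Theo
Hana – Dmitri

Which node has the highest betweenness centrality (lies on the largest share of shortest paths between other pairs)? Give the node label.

Jon

Unnormalized betweenness of each node: Beata:0, Dmitri:20, Goran:14, Hana:0, Ines:0, Jon:23, Mei:0, Pia:0, Theo:0, Zubin:8.
Jon has the largest value, 23, making it the main broker — the node through which the most shortest paths run.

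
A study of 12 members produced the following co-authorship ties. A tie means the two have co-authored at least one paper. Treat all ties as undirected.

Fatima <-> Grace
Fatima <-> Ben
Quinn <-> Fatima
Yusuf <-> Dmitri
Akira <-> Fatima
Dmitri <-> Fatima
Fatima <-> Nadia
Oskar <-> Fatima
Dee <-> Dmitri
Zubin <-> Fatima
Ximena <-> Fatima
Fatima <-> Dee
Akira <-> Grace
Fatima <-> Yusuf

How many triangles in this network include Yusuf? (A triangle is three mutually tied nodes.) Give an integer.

Yusuf's neighbors: Dmitri and Fatima.
Neighbor pairs that are themselves tied: Yusuf–Dmitri–Fatima. Each forms one triangle with Yusuf, for 1 in total.

1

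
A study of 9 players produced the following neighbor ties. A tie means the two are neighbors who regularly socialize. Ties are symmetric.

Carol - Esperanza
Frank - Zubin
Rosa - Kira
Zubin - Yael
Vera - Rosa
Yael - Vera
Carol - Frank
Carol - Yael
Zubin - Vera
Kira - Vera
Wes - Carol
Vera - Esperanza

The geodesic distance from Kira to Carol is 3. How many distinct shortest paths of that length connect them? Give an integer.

The shortest distance is 3. The length-3 paths are: Kira–Vera–Esperanza–Carol; Kira–Vera–Yael–Carol.
That gives 2 distinct shortest paths.

2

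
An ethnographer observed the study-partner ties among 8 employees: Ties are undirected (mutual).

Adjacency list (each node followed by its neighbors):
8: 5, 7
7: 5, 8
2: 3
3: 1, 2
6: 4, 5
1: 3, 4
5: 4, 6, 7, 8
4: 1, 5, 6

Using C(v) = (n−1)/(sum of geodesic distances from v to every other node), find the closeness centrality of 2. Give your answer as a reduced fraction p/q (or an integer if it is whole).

7/24

Distances from 2: 1:2, 3:1, 4:3, 5:4, 6:4, 7:5, 8:5. Sum = 24.
n = 8, so closeness = 7/24.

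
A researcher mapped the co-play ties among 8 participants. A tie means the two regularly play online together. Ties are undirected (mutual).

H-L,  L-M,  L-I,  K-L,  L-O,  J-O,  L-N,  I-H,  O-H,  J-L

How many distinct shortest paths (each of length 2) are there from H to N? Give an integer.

The shortest distance is 2, and the only length-2 path is H–L–N. So there is exactly 1 shortest path.

1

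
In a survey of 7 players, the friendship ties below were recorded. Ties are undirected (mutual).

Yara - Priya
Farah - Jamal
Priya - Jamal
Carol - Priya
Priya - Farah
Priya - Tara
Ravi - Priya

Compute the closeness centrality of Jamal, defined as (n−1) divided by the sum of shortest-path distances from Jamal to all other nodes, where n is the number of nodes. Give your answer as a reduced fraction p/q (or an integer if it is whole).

3/5

Distances from Jamal: Carol:2, Farah:1, Priya:1, Ravi:2, Tara:2, Yara:2. Sum = 10.
n = 7, so closeness = 6/10 = 3/5.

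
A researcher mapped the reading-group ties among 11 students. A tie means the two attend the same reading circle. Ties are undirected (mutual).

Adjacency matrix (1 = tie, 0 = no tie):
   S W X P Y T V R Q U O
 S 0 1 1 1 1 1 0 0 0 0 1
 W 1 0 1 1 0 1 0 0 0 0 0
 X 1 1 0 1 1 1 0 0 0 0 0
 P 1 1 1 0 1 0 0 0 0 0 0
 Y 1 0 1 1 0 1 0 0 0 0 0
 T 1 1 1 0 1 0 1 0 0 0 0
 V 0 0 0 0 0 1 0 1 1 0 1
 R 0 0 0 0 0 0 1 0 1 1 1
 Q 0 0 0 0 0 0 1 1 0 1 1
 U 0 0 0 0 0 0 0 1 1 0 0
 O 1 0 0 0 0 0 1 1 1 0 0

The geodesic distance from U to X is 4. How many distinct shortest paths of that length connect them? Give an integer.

4

The shortest distance is 4. The length-4 paths are: U–Q–O–S–X; U–R–O–S–X; U–Q–V–T–X; U–R–V–T–X.
That gives 4 distinct shortest paths.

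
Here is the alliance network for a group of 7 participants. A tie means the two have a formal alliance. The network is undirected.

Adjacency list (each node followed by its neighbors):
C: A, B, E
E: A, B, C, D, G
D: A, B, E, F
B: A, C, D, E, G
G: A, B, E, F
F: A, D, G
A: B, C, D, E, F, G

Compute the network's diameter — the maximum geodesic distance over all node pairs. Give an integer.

2

Eccentricity of each node (its greatest distance to any other): A:1, B:2, C:2, D:2, E:2, F:2, G:2.
The maximum eccentricity is 2, realized for instance by the pair G–C via G – E – C. So the diameter is 2.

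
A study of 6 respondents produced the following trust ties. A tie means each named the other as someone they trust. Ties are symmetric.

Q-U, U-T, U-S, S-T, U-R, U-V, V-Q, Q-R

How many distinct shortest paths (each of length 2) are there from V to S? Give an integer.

The shortest distance is 2, and the only length-2 path is V–U–S. So there is exactly 1 shortest path.

1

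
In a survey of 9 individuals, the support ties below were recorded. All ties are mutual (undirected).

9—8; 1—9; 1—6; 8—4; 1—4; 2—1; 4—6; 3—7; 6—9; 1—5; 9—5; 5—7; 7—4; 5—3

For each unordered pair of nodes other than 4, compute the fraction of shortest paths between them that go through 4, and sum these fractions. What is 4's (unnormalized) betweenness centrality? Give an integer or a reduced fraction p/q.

16/3

Pairs whose geodesics pass through 4 — 2–7: 1/2; 2–8: 1/2; 6–7: 1; 6–8: 1/2; 6–3: 1/3; 7–8: 1; 7–1: 1/2; 8–3: 1/2; 8–1: 1/2.
All other pairs contribute 0.
Summing the contributions gives betweenness(4) = 16/3.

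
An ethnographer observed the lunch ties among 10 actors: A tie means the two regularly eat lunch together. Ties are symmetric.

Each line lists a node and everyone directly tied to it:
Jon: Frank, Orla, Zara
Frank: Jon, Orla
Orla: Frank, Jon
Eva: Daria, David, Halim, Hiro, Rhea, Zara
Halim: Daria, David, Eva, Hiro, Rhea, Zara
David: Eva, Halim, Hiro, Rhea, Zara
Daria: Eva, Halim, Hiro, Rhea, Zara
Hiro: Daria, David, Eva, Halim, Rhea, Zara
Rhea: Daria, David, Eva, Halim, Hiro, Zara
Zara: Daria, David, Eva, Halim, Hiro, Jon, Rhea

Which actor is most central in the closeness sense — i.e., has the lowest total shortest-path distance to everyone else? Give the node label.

Farness (sum of distances to all others) for each node — Daria:15, David:15, Eva:14, Frank:22, Halim:14, Hiro:14, Jon:15, Orla:22, Rhea:14, Zara:11.
The smallest farness is 11, for Zara, so Zara has the highest closeness.

Zara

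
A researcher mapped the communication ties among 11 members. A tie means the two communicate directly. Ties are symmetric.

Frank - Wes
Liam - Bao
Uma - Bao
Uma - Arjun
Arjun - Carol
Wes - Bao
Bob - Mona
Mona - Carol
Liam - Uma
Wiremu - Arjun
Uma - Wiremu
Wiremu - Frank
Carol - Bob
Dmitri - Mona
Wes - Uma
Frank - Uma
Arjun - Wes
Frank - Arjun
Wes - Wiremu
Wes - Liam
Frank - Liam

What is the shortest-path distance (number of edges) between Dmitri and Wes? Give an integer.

One shortest route is Dmitri – Mona – Carol – Arjun – Wes, which uses 4 edges, and at distance 3 from Dmitri we only reach {Arjun}, which does not include Wes. So d(Dmitri,Wes) = 4.

4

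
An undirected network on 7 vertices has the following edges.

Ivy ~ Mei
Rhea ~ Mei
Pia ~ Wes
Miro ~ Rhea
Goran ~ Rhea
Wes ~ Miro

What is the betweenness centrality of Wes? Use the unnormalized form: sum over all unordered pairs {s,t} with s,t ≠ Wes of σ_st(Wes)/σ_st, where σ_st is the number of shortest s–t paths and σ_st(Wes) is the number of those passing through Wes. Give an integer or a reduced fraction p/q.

Pairs whose geodesics pass through Wes — Ivy–Pia: 1; Pia–Mei: 1; Pia–Miro: 1; Pia–Rhea: 1; Pia–Goran: 1.
All other pairs contribute 0.
Summing the contributions gives betweenness(Wes) = 5.

5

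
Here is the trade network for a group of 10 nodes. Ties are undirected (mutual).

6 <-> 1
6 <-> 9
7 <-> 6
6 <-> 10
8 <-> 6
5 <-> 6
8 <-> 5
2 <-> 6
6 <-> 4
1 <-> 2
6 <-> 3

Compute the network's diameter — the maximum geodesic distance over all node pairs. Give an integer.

2

Eccentricity of each node (its greatest distance to any other): 1:2, 2:2, 3:2, 4:2, 5:2, 6:1, 7:2, 8:2, 9:2, 10:2.
The maximum eccentricity is 2, realized for instance by the pair 7–3 via 7 – 6 – 3. So the diameter is 2.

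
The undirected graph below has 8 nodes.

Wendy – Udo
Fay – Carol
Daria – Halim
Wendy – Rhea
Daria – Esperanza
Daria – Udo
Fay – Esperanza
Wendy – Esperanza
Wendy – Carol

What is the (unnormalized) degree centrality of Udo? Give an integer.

Udo is directly tied to Daria and Wendy. That is 2 neighbors, so the degree of Udo is 2.

2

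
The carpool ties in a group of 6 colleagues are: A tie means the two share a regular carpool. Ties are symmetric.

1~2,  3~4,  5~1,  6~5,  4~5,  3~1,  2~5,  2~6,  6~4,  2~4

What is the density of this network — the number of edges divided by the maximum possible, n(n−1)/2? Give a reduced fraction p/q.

2/3

There are 10 edges and 6 nodes, so the maximum possible is C(6,2) = 15.
Density = 10/15 = 2/3.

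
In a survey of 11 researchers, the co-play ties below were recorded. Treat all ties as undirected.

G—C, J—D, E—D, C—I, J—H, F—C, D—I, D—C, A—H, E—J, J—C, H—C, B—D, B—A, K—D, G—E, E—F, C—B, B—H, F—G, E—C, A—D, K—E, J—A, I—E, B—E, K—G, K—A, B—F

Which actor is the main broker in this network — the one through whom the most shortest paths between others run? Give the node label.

Unnormalized betweenness of each node: A:127/60, B:35/12, C:139/20, D:58/15, E:88/15, F:1/3, G:5/6, H:9/20, I:0, J:13/12, K:19/12.
C has the largest value, 139/20, making it the main broker — the node through which the most shortest paths run.

C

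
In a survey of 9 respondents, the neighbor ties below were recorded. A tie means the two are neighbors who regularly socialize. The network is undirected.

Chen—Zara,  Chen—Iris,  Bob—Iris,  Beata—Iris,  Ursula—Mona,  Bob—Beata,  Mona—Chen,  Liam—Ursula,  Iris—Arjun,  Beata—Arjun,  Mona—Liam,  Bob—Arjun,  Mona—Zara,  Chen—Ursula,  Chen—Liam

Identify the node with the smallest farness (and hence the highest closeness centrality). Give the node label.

Chen

Farness (sum of distances to all others) for each node — Arjun:17, Beata:17, Bob:17, Chen:11, Iris:12, Liam:16, Mona:15, Ursula:16, Zara:17.
The smallest farness is 11, for Chen, so Chen has the highest closeness.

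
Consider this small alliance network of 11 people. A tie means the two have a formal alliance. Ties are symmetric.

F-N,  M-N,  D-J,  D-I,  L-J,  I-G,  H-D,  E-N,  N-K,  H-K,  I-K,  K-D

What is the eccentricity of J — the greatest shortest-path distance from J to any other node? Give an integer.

Distances from J: D:1, E:4, F:4, G:3, H:2, I:2, K:2, L:1, M:4, N:3.
The largest is 4 (to E, F, and M), so the eccentricity of J is 4.

4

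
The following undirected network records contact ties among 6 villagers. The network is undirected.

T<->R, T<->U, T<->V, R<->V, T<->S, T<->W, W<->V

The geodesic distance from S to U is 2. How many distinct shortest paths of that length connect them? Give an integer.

The shortest distance is 2, and the only length-2 path is S–T–U. So there is exactly 1 shortest path.

1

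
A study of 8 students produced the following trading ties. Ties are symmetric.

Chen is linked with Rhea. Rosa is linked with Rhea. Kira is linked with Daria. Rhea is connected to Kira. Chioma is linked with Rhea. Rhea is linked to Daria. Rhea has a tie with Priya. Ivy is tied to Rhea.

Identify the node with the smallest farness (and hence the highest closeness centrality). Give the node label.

Rhea

Farness (sum of distances to all others) for each node — Chen:13, Chioma:13, Daria:12, Ivy:13, Kira:12, Priya:13, Rhea:7, Rosa:13.
The smallest farness is 7, for Rhea, so Rhea has the highest closeness.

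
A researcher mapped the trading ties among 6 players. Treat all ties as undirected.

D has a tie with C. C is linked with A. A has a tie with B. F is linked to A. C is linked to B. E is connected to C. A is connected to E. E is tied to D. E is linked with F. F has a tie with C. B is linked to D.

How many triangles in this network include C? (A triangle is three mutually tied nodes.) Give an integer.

6

C's neighbors: A, B, D, E, and F.
Neighbor pairs that are themselves tied: C–A–B; C–A–E; C–A–F; C–B–D; C–D–E; C–E–F. Each forms one triangle with C, for 6 in total.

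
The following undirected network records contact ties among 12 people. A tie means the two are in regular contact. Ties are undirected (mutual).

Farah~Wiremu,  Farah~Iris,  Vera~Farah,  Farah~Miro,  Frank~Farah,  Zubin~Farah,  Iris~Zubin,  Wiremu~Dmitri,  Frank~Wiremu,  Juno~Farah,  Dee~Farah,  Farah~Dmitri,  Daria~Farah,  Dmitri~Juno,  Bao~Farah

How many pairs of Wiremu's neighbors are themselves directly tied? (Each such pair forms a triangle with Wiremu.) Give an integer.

2

Wiremu's neighbors: Dmitri, Farah, and Frank.
Neighbor pairs that are themselves tied: Wiremu–Dmitri–Farah; Wiremu–Farah–Frank. Each forms one triangle with Wiremu, for 2 in total.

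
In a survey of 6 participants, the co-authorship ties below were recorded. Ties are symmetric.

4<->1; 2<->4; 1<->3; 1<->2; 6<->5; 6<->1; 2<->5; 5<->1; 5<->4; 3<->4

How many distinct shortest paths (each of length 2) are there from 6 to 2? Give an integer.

2

The shortest distance is 2. The length-2 paths are: 6–1–2; 6–5–2.
That gives 2 distinct shortest paths.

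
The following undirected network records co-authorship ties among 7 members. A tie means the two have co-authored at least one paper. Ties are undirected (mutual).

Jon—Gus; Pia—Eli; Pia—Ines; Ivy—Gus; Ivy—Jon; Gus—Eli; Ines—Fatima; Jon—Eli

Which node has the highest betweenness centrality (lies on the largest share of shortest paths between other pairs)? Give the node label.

Unnormalized betweenness of each node: Eli:9, Fatima:0, Gus:2, Ines:5, Ivy:0, Jon:2, Pia:8.
Eli has the largest value, 9, making it the main broker — the node through which the most shortest paths run.

Eli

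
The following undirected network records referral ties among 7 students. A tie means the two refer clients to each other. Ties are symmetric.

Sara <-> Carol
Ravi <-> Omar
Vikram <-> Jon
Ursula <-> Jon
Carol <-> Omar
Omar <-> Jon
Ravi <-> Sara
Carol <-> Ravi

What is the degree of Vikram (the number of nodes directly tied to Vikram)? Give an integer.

Vikram is directly tied to Jon. That is 1 neighbor, so the degree of Vikram is 1.

1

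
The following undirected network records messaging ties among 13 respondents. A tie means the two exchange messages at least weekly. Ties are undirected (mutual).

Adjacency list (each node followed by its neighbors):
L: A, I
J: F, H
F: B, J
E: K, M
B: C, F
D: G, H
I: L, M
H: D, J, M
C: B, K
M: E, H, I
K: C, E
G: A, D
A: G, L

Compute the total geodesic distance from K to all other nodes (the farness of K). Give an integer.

37

Distances from K: A:5, B:2, C:1, D:4, E:1, F:3, G:5, H:3, I:3, J:4, L:4, M:2.
Sum = 5 + 2 + 1 + 4 + 1 + 3 + 5 + 3 + 3 + 4 + 4 + 2 = 37.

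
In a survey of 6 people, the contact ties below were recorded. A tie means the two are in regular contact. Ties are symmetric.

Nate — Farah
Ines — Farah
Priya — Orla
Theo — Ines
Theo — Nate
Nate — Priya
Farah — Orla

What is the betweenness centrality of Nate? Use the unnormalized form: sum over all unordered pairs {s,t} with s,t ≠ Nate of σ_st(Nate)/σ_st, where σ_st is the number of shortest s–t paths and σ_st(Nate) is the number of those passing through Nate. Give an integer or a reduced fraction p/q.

10/3

Pairs whose geodesics pass through Nate — Priya–Theo: 1; Priya–Ines: 2/3; Priya–Farah: 1/2; Theo–Farah: 1/2; Theo–Orla: 2/3.
All other pairs contribute 0.
Summing the contributions gives betweenness(Nate) = 10/3.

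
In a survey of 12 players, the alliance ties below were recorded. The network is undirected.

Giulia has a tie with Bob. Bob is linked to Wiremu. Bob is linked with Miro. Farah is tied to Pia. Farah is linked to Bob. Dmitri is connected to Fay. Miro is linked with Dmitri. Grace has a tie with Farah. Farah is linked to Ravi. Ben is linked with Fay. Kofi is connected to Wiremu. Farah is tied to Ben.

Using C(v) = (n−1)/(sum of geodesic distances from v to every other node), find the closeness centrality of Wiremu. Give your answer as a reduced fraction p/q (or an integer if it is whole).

Distances from Wiremu: Ben:3, Bob:1, Dmitri:3, Farah:2, Fay:4, Giulia:2, Grace:3, Kofi:1, Miro:2, Pia:3, Ravi:3. Sum = 27.
n = 12, so closeness = 11/27.

11/27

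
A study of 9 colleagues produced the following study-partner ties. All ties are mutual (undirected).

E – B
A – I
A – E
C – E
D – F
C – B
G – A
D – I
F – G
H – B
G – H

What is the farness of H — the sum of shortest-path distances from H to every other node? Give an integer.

16

Distances from H: A:2, B:1, C:2, D:3, E:2, F:2, G:1, I:3.
Sum = 2 + 1 + 2 + 3 + 2 + 2 + 1 + 3 = 16.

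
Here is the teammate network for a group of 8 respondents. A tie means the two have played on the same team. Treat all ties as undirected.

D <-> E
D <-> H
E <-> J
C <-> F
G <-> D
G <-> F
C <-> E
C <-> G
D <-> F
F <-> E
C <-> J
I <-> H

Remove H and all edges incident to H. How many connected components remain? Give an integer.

2

Without H, the remaining ties split the others into: {I}; {C, D, E, F, G, J}.
That's 2 separate components.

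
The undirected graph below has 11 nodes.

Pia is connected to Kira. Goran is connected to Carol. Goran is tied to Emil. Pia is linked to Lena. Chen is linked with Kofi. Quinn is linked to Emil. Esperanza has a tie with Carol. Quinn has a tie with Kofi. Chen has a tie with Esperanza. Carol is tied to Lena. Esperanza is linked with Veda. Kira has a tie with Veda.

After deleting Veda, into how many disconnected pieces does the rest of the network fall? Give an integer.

Veda's neighbors (Esperanza and Kira) remain reachable from one another through other ties, so the rest of the network stays in one piece.

1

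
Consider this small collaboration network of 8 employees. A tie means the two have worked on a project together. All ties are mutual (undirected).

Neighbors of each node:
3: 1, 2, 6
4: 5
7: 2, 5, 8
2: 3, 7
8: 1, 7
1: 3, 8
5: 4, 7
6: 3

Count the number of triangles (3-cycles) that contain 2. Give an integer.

2's neighbors are 3 and 7, but none of them are tied to each other, so no triangle contains 2.

0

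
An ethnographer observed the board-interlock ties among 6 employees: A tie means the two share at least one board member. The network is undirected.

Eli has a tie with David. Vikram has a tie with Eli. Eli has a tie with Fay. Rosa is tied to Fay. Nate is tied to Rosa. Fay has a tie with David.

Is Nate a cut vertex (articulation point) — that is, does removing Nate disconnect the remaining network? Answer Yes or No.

No

Even without Nate, every remaining node can still reach every other (the residual graph is connected), so Nate is not a cut vertex.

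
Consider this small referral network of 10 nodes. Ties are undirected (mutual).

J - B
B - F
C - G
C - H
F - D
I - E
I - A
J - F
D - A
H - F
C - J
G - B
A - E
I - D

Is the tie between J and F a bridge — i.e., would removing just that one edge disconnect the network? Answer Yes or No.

Even without that edge, J still reaches F via J – B – F, so the network stays connected. Not a bridge.

No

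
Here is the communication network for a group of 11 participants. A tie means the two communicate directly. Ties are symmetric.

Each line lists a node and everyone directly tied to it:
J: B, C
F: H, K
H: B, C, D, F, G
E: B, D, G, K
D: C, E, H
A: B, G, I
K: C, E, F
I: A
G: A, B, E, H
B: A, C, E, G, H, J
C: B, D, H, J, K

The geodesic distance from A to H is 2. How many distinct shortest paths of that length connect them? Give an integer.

The shortest distance is 2. The length-2 paths are: A–B–H; A–G–H.
That gives 2 distinct shortest paths.

2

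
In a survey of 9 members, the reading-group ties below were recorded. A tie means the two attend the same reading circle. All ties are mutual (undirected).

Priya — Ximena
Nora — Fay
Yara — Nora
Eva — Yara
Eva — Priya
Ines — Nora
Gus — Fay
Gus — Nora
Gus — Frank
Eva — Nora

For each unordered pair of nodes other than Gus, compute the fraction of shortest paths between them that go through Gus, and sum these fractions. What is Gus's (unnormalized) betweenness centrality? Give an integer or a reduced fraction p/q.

Pairs whose geodesics pass through Gus — Ines–Frank: 1; Eva–Frank: 1; Nora–Frank: 1; Priya–Frank: 1; Ximena–Frank: 1; Yara–Frank: 1; Frank–Fay: 1.
All other pairs contribute 0.
Summing the contributions gives betweenness(Gus) = 7.

7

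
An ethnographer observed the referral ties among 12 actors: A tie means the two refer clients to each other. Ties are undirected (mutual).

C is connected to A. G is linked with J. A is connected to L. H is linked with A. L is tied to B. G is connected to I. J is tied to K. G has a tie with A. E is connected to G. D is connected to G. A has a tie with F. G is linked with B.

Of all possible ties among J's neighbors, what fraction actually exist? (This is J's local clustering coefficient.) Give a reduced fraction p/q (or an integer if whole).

J's neighbors: G and K (k = 2).
Possible neighbor pairs: C(2,2) = 1. Edges among them: none → e = 0.
Clustering(J) = 0/1.

0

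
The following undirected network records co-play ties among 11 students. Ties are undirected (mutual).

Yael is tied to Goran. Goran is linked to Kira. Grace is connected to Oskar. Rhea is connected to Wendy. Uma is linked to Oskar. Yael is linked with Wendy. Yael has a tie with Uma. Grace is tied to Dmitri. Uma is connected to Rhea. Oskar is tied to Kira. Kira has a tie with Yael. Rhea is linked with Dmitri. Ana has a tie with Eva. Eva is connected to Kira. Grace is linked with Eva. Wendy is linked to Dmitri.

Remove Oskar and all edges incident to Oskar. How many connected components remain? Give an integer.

1

Oskar's neighbors (Grace, Kira, and Uma) remain reachable from one another through other ties, so the rest of the network stays in one piece.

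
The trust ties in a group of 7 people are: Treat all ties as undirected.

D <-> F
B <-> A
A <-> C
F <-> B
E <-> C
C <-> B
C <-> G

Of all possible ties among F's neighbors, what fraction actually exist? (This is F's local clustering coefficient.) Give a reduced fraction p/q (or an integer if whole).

F's neighbors: B and D (k = 2).
Possible neighbor pairs: C(2,2) = 1. Edges among them: none → e = 0.
Clustering(F) = 0/1.

0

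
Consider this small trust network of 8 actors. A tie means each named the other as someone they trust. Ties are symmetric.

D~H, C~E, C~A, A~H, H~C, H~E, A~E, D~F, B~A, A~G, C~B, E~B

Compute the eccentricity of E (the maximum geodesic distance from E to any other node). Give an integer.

Distances from E: A:1, B:1, C:1, D:2, F:3, G:2, H:1.
The largest is 3 (to F), so the eccentricity of E is 3.

3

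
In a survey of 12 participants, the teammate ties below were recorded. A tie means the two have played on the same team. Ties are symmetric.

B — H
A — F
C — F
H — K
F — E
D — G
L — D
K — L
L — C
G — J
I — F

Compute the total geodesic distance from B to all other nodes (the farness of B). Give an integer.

48

Distances from B: A:6, C:4, D:4, E:6, F:5, G:5, H:1, I:6, J:6, K:2, L:3.
Sum = 6 + 4 + 4 + 6 + 5 + 5 + 1 + 6 + 6 + 2 + 3 = 48.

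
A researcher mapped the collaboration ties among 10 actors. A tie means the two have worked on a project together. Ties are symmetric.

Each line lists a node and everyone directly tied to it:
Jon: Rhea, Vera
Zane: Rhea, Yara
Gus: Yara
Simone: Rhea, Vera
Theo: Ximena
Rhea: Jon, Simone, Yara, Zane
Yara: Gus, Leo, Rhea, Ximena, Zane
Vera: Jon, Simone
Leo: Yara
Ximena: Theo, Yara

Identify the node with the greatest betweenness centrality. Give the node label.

Unnormalized betweenness of each node: Gus:0, Jon:7/2, Leo:0, Rhea:37/2, Simone:7/2, Theo:0, Vera:1/2, Ximena:8, Yara:25, Zane:0.
Yara has the largest value, 25, making it the main broker — the node through which the most shortest paths run.

Yara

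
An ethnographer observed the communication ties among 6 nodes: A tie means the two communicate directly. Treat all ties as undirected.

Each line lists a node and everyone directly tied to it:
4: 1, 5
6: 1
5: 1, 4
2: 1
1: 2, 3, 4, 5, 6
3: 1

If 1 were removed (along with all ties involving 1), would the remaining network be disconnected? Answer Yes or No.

Yes

Removing 1 leaves {2} with no path to {6}, so the network splits into 4 components. 1 is a cut vertex.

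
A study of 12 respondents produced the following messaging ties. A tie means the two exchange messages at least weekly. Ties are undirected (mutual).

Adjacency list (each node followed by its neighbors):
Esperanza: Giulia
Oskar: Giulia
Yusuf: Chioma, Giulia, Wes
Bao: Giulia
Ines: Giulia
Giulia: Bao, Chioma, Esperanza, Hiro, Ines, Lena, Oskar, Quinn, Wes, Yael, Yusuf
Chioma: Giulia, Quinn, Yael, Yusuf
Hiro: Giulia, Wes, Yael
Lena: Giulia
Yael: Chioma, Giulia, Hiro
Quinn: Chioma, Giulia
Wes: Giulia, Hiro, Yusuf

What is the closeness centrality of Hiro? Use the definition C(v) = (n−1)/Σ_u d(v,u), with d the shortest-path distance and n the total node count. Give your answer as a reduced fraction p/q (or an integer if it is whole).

Distances from Hiro: Bao:2, Chioma:2, Esperanza:2, Giulia:1, Ines:2, Lena:2, Oskar:2, Quinn:2, Wes:1, Yael:1, Yusuf:2. Sum = 19.
n = 12, so closeness = 11/19.

11/19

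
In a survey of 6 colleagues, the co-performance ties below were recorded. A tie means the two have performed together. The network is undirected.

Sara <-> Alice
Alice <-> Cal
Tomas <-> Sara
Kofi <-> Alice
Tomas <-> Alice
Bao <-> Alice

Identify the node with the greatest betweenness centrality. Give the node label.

Alice

Unnormalized betweenness of each node: Alice:9, Bao:0, Cal:0, Kofi:0, Sara:0, Tomas:0.
Alice has the largest value, 9, making it the main broker — the node through which the most shortest paths run.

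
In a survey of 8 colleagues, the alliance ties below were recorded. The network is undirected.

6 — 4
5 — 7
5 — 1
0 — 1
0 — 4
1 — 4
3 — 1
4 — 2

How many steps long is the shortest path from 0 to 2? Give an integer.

One shortest route is 0 – 4 – 2, which uses 2 edges, and 0 and 2 are not directly tied, so nothing shorter exists. So d(0,2) = 2.

2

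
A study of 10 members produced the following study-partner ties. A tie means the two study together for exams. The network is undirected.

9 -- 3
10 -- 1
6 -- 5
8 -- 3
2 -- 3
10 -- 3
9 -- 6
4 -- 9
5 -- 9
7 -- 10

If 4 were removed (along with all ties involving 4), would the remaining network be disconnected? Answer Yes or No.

No

Even without 4, every remaining node can still reach every other (the residual graph is connected), so 4 is not a cut vertex.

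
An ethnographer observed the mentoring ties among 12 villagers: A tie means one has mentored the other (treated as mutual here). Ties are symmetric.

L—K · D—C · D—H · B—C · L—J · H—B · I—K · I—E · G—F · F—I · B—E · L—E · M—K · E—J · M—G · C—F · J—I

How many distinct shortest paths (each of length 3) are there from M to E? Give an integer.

The shortest distance is 3. The length-3 paths are: M–K–I–E; M–K–L–E.
That gives 2 distinct shortest paths.

2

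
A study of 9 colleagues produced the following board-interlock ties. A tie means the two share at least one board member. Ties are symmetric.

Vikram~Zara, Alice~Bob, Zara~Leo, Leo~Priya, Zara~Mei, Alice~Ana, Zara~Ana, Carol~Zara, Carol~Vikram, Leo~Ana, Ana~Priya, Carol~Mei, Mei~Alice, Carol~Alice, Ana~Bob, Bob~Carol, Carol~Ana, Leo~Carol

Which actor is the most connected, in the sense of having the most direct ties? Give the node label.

Degrees — Alice:4, Ana:6, Bob:3, Carol:7, Leo:4, Mei:3, Priya:2, Vikram:2, Zara:5.
The maximum is 7, attained only by Carol.

Carol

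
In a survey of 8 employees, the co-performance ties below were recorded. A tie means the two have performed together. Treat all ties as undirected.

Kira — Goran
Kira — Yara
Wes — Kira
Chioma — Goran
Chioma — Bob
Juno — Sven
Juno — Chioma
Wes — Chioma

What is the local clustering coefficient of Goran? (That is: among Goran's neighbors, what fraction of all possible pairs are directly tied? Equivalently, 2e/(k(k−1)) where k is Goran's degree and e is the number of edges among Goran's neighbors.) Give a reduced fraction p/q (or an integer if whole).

Goran's neighbors: Chioma and Kira (k = 2).
Possible neighbor pairs: C(2,2) = 1. Edges among them: none → e = 0.
Clustering(Goran) = 0/1.

0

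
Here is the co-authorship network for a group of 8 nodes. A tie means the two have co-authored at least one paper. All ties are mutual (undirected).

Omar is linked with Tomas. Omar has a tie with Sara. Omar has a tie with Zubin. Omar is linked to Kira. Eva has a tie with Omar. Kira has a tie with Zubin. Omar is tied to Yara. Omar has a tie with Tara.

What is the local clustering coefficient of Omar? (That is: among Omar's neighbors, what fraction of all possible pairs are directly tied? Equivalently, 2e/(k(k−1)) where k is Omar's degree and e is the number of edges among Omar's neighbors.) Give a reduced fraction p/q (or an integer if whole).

Omar's neighbors: Eva, Kira, Sara, Tara, Tomas, Yara, and Zubin (k = 7).
Possible neighbor pairs: C(7,2) = 21. Edges among them: Kira–Zubin → e = 1.
Clustering(Omar) = 1/21.

1/21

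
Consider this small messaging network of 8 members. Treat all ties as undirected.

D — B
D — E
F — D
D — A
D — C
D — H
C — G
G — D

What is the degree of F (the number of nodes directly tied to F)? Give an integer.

1

F is directly tied to D. That is 1 neighbor, so the degree of F is 1.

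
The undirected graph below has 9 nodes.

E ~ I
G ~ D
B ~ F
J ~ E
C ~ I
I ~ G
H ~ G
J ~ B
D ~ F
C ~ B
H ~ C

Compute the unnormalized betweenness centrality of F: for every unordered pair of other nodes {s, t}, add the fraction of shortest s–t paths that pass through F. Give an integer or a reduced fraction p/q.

8/3

Pairs whose geodesics pass through F — D–C: 1/3; D–J: 1; D–B: 1; G–B: 1/3.
All other pairs contribute 0.
Summing the contributions gives betweenness(F) = 8/3.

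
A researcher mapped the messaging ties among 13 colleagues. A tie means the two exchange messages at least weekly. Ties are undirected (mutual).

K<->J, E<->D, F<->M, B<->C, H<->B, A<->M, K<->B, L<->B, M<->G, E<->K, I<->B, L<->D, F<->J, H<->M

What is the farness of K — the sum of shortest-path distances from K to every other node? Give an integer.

Distances from K: A:4, B:1, C:2, D:2, E:1, F:2, G:4, H:2, I:2, J:1, L:2, M:3.
Sum = 4 + 1 + 2 + 2 + 1 + 2 + 4 + 2 + 2 + 1 + 2 + 3 = 26.

26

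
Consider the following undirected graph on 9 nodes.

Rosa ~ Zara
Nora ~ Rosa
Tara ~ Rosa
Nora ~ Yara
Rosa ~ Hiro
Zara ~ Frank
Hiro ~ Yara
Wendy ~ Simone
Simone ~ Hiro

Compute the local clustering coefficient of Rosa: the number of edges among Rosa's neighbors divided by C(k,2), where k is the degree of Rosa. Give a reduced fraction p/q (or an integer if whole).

0

Rosa's neighbors: Hiro, Nora, Tara, and Zara (k = 4).
Possible neighbor pairs: C(4,2) = 6. Edges among them: none → e = 0.
Clustering(Rosa) = 0/6 = 0.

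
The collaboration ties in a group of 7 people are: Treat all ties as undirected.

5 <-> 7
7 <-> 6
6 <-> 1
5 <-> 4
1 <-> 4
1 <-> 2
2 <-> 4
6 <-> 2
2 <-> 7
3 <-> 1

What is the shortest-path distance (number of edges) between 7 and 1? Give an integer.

One shortest route is 7 – 6 – 1, which uses 2 edges, and 7 and 1 are not directly tied, so nothing shorter exists. So d(7,1) = 2.

2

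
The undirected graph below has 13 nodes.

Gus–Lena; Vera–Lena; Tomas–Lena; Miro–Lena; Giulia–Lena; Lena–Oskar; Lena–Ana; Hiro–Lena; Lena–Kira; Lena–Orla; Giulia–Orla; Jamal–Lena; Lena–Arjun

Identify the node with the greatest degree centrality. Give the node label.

Lena

Degrees — Ana:1, Arjun:1, Giulia:2, Gus:1, Hiro:1, Jamal:1, Kira:1, Lena:12, Miro:1, Orla:2, Oskar:1, Tomas:1, Vera:1.
The maximum is 12, attained only by Lena.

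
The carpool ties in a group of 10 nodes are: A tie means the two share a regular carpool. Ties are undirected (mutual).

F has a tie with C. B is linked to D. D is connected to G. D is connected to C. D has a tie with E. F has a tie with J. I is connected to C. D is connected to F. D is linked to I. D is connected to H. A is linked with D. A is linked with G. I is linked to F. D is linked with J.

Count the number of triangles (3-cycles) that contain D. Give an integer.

5

D's neighbors: A, B, C, E, F, G, H, I, and J.
Neighbor pairs that are themselves tied: D–A–G; D–C–F; D–C–I; D–F–I; D–F–J. Each forms one triangle with D, for 5 in total.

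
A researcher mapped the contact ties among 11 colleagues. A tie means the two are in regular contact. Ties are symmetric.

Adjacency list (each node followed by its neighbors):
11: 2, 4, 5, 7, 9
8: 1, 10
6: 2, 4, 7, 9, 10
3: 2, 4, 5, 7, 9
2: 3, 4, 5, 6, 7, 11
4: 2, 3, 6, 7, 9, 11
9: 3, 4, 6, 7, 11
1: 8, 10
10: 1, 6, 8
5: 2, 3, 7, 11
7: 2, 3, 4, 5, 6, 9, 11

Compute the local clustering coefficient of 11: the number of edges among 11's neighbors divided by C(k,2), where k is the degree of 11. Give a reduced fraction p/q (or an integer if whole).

7/10

11's neighbors: 2, 4, 5, 7, and 9 (k = 5).
Possible neighbor pairs: C(5,2) = 10. Edges among them: 2–4, 2–5, 2–7, 4–7, 4–9, 5–7, 7–9 → e = 7.
Clustering(11) = 7/10.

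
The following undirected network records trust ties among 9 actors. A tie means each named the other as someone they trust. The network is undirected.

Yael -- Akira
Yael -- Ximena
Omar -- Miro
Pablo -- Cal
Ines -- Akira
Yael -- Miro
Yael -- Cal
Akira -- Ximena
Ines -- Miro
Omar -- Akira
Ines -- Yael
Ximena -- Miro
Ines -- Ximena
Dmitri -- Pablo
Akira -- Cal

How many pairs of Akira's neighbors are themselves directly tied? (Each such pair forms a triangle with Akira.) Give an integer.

4

Akira's neighbors: Cal, Ines, Omar, Ximena, and Yael.
Neighbor pairs that are themselves tied: Akira–Cal–Yael; Akira–Ines–Ximena; Akira–Ines–Yael; Akira–Ximena–Yael. Each forms one triangle with Akira, for 4 in total.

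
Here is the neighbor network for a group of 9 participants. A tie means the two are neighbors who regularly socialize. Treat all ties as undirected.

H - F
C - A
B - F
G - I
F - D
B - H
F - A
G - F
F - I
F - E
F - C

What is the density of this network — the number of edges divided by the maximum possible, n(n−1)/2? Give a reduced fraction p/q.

11/36

There are 11 edges and 9 nodes, so the maximum possible is C(9,2) = 36.
Density = 11/36.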